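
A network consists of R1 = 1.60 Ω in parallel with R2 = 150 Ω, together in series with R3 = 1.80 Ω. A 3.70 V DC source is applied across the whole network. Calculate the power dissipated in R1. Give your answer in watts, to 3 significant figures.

1.87 W

First find R_p for the parallel pair, then treat R_p + R3 as a series loop.
R_p = (1.60×150)/(1.60+150) = 1.583 Ω
R_total = R_p + 1.80 = 1.583 + 1.80 = 3.383 Ω
I = V / R_total = 3.70 / 3.383 = 1.094 A
Voltage across the parallel pair: V_p = I × R_p = 1.094 × 1.583 = 1.731 V
Use P = V²/R for R1 with V = V_p.
P_R1 = (1.731)² / 1.60 = 1.874 W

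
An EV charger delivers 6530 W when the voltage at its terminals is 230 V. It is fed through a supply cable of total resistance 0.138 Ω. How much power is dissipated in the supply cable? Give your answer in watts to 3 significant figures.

111 W

Only the current and the line resistance are needed for the I²R loss.
I = P / V = 6530 / 230 = 28.39 A through the supply cable.
P_line = I² R_line = (28.39)² × 0.138 = 111.2 W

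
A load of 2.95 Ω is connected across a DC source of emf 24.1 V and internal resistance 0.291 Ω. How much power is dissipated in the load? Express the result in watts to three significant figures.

With r and R in series, I = ε/(r+R); the load dissipates I²R.
I = ε / (r + R) = 24.1 / (0.291 + 2.95) = 7.436 A
P_load = I² R = (7.436)² × 2.95 = 163.1 W

163 W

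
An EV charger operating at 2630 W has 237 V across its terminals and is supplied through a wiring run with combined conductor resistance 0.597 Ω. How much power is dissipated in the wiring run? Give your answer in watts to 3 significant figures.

73.5 W

The wiring run is a series resistance carrying the load current; its dissipation is I²R_line.
I = P / V = 2630 / 237 = 11.10 A through the wiring run.
P_line = I² R_line = (11.10)² × 0.597 = 73.52 W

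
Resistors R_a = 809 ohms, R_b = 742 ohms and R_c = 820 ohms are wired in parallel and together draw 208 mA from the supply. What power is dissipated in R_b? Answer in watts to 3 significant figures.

The branches share the same voltage, but only the total current is given — find V from the equivalent resistance first.
1/R_eq = 1/809 + 1/742 + 1/820 ⇒ R_eq = 262.9 Ω
V = I_total × R_eq = 0.2080 × 262.9 = 54.69 V
P_R_b = V² / R_b = (54.69)² / 742 = 4.031 W

4.03 W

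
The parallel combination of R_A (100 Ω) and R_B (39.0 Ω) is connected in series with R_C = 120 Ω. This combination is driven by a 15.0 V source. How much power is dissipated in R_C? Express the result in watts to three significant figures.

Collapse the R_A‖R_B pair into one equivalent R_p; then R_p and R_C form a series string.
R_p = (100×39.0)/(100+39.0) = 28.06 Ω
R_total = R_p + 120 = 28.06 + 120 = 148.1 Ω
I = V / R_total = 15.0 / 148.1 = 0.1013 A
R_C is the series element, so its power is I²R.
P_R_C = (0.1013)² × 120 = 1.232 W

1.23 W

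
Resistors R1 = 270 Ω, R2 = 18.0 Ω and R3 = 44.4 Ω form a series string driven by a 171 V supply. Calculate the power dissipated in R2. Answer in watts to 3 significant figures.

Since the resistors are in series they all carry the loop current I = V/R_total; the power in any one is I²R.
R_total = 270 + 18.0 + 44.4 = 332.4 Ω
I = V / R_total = 171 / 332.4 = 0.5144 A
P_R2 = I² × R2 = (0.5144)² × 18.0 = 4.764 W

4.76 W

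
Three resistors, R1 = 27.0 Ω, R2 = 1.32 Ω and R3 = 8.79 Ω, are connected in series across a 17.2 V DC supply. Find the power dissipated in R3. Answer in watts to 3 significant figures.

1.89 W

Every series element carries the same I. Get I from the total resistance, then P = I² × R3.
R_total = 27.0 + 1.32 + 8.79 = 37.11 Ω
I = V / R_total = 17.2 / 37.11 = 0.4635 A
P_R3 = I² × R3 = (0.4635)² × 8.79 = 1.888 W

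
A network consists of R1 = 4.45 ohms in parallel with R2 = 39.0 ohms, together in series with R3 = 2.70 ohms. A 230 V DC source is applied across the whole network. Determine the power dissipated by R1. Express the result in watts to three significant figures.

Collapse the R1‖R2 pair into one equivalent R_p; then R_p and R3 form a series string.
R_p = (4.45×39.0)/(4.45+39.0) = 3.994 Ω
R_total = R_p + 2.70 = 3.994 + 2.70 = 6.694 Ω
I = V / R_total = 230 / 6.694 = 34.36 A
Voltage across the parallel pair: V_p = I × R_p = 34.36 × 3.994 = 137.2 V
R1 sits across V_p; its power is V_p²/R.
P_R1 = (137.2)² / 4.45 = 4232 W

4230 W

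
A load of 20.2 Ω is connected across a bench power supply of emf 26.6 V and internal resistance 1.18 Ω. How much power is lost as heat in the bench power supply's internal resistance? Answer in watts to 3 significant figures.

1.83 W

The source's internal resistance is just another series element carrying I; its dissipation is I²r.
I = ε / (r + R) = 26.6 / (1.18 + 20.2) = 1.244 A
P_int = I² r = (1.244)² × 1.18 = 1.827 W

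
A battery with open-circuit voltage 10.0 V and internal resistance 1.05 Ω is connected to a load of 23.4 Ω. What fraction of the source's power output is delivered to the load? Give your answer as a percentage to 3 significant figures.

Efficiency is P_load / P_total. With a series r and R sharing the same I, P = I²R for each, so η = R/(R+r).
η = R / (R + r) = 23.4 / (23.4 + 1.05) = 0.9571

95.7 %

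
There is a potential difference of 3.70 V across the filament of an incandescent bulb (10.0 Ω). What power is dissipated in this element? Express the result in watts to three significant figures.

1.37 W

Voltage and resistance are given, so P = V²/R is the one-step route.
P = (3.70 V)² / 10.0 Ω = 1.369 W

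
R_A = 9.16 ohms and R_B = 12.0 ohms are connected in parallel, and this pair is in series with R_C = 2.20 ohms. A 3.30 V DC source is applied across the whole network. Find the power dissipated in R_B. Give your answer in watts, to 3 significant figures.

Reduce the parallel combination to a single R_p; the circuit then becomes R_p in series with the remaining resistor.
R_p = (9.16×12.0)/(9.16+12.0) = 5.195 Ω
R_total = R_p + 2.20 = 5.195 + 2.20 = 7.395 Ω
I = V / R_total = 3.30 / 7.395 = 0.4463 A
Voltage across the parallel pair: V_p = I × R_p = 0.4463 × 5.195 = 2.318 V
R_B has V_p across it, so P = V_p²/R_B.
P_R_B = (2.318)² / 12.0 = 0.4478 W

0.448 W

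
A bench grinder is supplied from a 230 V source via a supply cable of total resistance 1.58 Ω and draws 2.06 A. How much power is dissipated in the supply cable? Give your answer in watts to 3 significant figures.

Line loss is just I²R for the cable — we know both I and R_line directly.
The supply cable carries the full 2.06 A.
P_line = I² R_line = (2.060)² × 1.58 = 6.705 W

6.70 W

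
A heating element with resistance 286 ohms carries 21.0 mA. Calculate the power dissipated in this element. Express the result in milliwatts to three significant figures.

Knowing I and R, the power is just I²R — no need to find V first.
P = (0.02100 A)² × 286 Ω = 0.1261 W

126 mW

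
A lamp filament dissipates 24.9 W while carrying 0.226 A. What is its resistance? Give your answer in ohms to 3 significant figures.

488 Ω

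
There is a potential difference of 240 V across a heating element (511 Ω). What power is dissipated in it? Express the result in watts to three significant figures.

113 W

We know the drop across the element and its resistance — P = V²/R, one step.
P = (240 V)² / 511 Ω = 112.7 W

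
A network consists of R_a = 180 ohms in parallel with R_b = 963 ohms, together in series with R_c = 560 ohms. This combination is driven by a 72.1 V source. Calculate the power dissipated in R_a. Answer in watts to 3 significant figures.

1.31 W

Collapse the R_a‖R_b pair into one equivalent R_p; then R_p and R_c form a series string.
R_p = (180×963)/(180+963) = 151.7 Ω
R_total = R_p + 560 = 151.7 + 560 = 711.7 Ω
I = V / R_total = 72.1 / 711.7 = 0.1013 A
Voltage across the parallel pair: V_p = I × R_p = 0.1013 × 151.7 = 15.36 V
R_a has V_p across it, so P = V_p²/R_a.
P_R_a = (15.36)² / 180 = 1.311 W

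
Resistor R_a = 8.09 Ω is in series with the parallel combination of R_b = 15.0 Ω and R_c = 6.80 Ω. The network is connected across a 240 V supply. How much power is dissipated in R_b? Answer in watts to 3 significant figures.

First combine the parallel branches into one equivalent R_p, then R_a + R_p is a series pair.
R_p = (15.0×6.80)/(15.0+6.80) = 4.679 Ω
R_total = 8.09 + 4.679 = 12.77 Ω
I = V / R_total = 240 / 12.77 = 18.80 A
Voltage across the parallel pair: V_p = I × R_p = 18.80 × 4.679 = 87.94 V
R_b sees V_p directly, so P = V_p² / R_b.
P_R_b = (87.94)² / 15.0 = 515.6 W

516 W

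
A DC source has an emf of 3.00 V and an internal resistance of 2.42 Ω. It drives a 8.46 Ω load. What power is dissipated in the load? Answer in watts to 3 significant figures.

The internal resistance and the load are in series, so the same I flows through both; get I from ε/(r+R), then I²R for the load.
I = ε / (r + R) = 3.00 / (2.42 + 8.46) = 0.2757 A
P_load = I² R = (0.2757)² × 8.46 = 0.6432 W

0.643 W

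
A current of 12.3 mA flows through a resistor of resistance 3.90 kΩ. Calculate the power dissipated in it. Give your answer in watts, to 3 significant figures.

Knowing I and R, the power is just I²R — no need to find V first.
P = (0.01230 A)² × 3900 Ω = 0.5900 W

0.590 W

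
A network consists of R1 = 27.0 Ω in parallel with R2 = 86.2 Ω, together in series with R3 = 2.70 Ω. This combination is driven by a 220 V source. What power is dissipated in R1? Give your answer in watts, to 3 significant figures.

First find R_p for the parallel pair, then treat R_p + R3 as a series loop.
R_p = (27.0×86.2)/(27.0+86.2) = 20.56 Ω
R_total = R_p + 2.70 = 20.56 + 2.70 = 23.26 Ω
I = V / R_total = 220 / 23.26 = 9.458 A
Voltage across the parallel pair: V_p = I × R_p = 9.458 × 20.56 = 194.5 V
R1 has V_p across it, so P = V_p²/R1.
P_R1 = (194.5)² / 27.0 = 1401 W

1400 W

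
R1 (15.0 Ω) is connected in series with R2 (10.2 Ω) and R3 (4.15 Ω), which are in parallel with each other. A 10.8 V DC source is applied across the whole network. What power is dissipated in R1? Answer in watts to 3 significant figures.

5.43 W

Reduce the parallel pair to R_p first; the network is then a simple series string.
R_p = (10.2×4.15)/(10.2+4.15) = 2.950 Ω
R_total = 15.0 + 2.950 = 17.95 Ω
I = V / R_total = 10.8 / 17.95 = 0.6017 A
All the current flows through R1; use P = I²R.
P_R1 = (0.6017)² × 15.0 = 5.430 W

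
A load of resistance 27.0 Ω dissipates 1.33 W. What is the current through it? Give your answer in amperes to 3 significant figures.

0.222 A

Inverting the appropriate power form: I = √(P / R).
I = √(1.33 / 27.0) = 0.2219 A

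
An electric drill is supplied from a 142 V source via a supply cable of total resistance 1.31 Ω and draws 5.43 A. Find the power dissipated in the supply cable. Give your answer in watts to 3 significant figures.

38.6 W

Line loss is just I²R for the cable — we know both I and R_line directly.
The supply cable carries the full 5.43 A.
P_line = I² R_line = (5.430)² × 1.31 = 38.63 W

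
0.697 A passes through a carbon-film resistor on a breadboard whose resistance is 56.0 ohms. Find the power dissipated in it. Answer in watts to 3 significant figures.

Knowing I and R, the power is just I²R — no need to find V first.
P = (0.6970 A)² × 56.0 Ω = 27.21 W

27.2 W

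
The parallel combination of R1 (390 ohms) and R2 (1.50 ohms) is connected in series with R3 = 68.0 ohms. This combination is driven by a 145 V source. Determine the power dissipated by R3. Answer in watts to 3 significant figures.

Reduce the parallel combination to a single R_p; the circuit then becomes R_p in series with the remaining resistor.
R_p = (390×1.50)/(390+1.50) = 1.494 Ω
R_total = R_p + 68.0 = 1.494 + 68.0 = 69.49 Ω
I = V / R_total = 145 / 69.49 = 2.087 A
All the supply current flows through R3; use P = I²R3.
P_R3 = (2.087)² × 68.0 = 296.0 W

296 W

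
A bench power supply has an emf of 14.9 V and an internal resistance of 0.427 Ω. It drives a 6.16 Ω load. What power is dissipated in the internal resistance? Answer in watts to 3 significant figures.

r is in series with the load, so it carries the full circuit current — the loss in it is I²r.
I = ε / (r + R) = 14.9 / (0.427 + 6.16) = 2.262 A
P_int = I² r = (2.262)² × 0.427 = 2.185 W

2.18 W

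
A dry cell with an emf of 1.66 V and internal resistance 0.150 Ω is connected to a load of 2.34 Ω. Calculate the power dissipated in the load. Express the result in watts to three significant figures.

Find the circuit current first, then P = I²R for the load (series elements share I).
I = ε / (r + R) = 1.66 / (0.150 + 2.34) = 0.6667 A
P_load = I² R = (0.6667)² × 2.34 = 1.040 W

1.04 W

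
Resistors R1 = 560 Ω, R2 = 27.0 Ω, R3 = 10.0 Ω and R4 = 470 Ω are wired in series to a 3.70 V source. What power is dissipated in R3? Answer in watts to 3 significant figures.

Since the resistors are in series they all carry the loop current I = V/R_total; the power in any one is I²R.
R_total = 560 + 27.0 + 10.0 + 470 = 1067 Ω
I = V / R_total = 3.70 / 1067 = 0.003468 A
P_R3 = I² × R3 = (0.003468)² × 10.0 = 0.0001202 W

0.000120 W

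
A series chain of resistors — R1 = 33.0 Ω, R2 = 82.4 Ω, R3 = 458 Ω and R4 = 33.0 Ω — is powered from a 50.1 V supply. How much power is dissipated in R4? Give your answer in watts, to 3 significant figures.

In a series string the same current flows through every resistor — find that current, then P = I²R for the one we want.
R_total = 33.0 + 82.4 + 458 + 33.0 = 606.4 Ω
I = V / R_total = 50.1 / 606.4 = 0.08262 A
P_R4 = I² × R4 = (0.08262)² × 33.0 = 0.2253 W

0.225 W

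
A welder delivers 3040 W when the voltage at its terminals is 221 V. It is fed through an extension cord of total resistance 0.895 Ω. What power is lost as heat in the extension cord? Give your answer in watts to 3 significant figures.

169 W

The extension cord and load are in series, so the same current flows in both; the loss is I²R_line.
I = P / V = 3040 / 221 = 13.76 A through the extension cord.
P_line = I² R_line = (13.76)² × 0.895 = 169.4 W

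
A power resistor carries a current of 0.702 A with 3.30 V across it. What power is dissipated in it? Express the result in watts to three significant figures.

Since both terminal voltage and current are stated, P = V I gives the power in one step.
P = 3.30 V × 0.7020 A = 2.317 W

2.32 W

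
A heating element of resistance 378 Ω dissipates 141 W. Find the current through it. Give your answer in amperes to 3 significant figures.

From P = V I = I²R = V²/R, with the two given quantities we get I = √(P / R).
I = √(141 / 378) = 0.6108 A

0.611 A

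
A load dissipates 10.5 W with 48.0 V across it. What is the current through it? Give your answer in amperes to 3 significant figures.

0.219 A

The two known quantities fix the third via I = P / V.
I = 10.5 / 48.0 = 0.2188 A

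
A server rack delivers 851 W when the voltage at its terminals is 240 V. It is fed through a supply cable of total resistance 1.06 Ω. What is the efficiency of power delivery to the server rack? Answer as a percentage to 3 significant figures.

98.5 %

I = P / V = 851 / 240 = 3.546 A through the supply cable.
P_line = I² R_line = (3.546)² × 1.06 = 13.33 W
P_source = P_load + P_line = 851.0 + 13.33 = 864.3 W
η = P_load / P_source = 851.0 / 864.3 = 0.9846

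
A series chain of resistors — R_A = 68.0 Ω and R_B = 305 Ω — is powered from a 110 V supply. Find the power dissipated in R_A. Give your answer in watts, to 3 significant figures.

Series elements share the same current, so find I first, then use P = I²R.
R_total = 68.0 + 305 = 373.0 Ω
I = V / R_total = 110 / 373.0 = 0.2949 A
P_R_A = I² × R_A = (0.2949)² × 68.0 = 5.914 W

5.91 W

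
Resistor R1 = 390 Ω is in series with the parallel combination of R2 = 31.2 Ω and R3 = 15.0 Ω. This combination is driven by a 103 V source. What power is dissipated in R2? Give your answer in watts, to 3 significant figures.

First combine the parallel branches into one equivalent R_p, then R1 + R_p is a series pair.
R_p = (31.2×15.0)/(31.2+15.0) = 10.13 Ω
R_total = 390 + 10.13 = 400.1 Ω
I = V / R_total = 103 / 400.1 = 0.2574 A
Voltage across the parallel pair: V_p = I × R_p = 0.2574 × 10.13 = 2.608 V
With V_p across R2, its power is V_p²/R2.
P_R2 = (2.608)² / 31.2 = 0.2179 W

0.218 W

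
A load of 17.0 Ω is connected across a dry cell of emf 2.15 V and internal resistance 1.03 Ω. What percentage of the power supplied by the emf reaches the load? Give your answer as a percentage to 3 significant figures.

94.3 %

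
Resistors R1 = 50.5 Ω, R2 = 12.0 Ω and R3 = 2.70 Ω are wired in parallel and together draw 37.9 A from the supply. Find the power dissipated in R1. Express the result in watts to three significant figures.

127 W

We need the common branch voltage; get it from I_total × R_eq, then P = V²/R for the branch.
1/R_eq = 1/50.5 + 1/12.0 + 1/2.70 ⇒ R_eq = 2.112 Ω
V = I_total × R_eq = 37.90 × 2.112 = 80.04 V
P_R1 = V² / R1 = (80.04)² / 50.5 = 126.9 W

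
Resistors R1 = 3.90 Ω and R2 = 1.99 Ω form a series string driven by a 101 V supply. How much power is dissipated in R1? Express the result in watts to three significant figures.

Series elements share the same current, so find I first, then use P = I²R.
R_total = 3.90 + 1.99 = 5.890 Ω
I = V / R_total = 101 / 5.890 = 17.15 A
P_R1 = I² × R1 = (17.15)² × 3.90 = 1147 W

1150 W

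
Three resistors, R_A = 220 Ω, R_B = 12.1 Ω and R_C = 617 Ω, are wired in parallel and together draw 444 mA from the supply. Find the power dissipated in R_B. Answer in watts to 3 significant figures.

We need the common branch voltage; get it from I_total × R_eq, then P = V²/R for the branch.
1/R_eq = 1/220 + 1/12.1 + 1/617 ⇒ R_eq = 11.26 Ω
V = I_total × R_eq = 0.4440 × 11.26 = 4.999 V
P_R_B = V² / R_B = (4.999)² / 12.1 = 2.066 W

2.07 W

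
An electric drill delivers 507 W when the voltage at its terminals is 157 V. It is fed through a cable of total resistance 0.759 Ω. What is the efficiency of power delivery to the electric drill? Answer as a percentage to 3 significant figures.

I = P / V = 507 / 157 = 3.229 A through the cable.
P_line = I² R_line = (3.229)² × 0.759 = 7.915 W
P_source = P_load + P_line = 507.0 + 7.915 = 514.9 W
η = P_load / P_source = 507.0 / 514.9 = 0.9846

98.5 %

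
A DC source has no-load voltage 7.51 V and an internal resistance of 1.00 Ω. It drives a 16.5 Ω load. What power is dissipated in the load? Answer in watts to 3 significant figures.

The internal resistance and the load are in series, so the same I flows through both; get I from ε/(r+R), then I²R for the load.
I = ε / (r + R) = 7.51 / (1.00 + 16.5) = 0.4291 A
P_load = I² R = (0.4291)² × 16.5 = 3.039 W

3.04 W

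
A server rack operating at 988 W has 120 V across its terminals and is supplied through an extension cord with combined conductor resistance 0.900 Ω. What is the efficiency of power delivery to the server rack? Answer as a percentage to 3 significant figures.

I = P / V = 988 / 120 = 8.233 A through the extension cord.
P_line = I² R_line = (8.233)² × 0.900 = 61.01 W
P_source = P_load + P_line = 988.0 + 61.01 = 1049 W
η = P_load / P_source = 988.0 / 1049 = 0.9418

94.2 %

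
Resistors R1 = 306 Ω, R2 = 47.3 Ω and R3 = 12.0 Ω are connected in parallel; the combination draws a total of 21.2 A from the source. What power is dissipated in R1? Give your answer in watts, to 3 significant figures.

We need the common branch voltage; get it from I_total × R_eq, then P = V²/R for the branch.
1/R_eq = 1/306 + 1/47.3 + 1/12.0 ⇒ R_eq = 9.281 Ω
V = I_total × R_eq = 21.20 × 9.281 = 196.8 V
P_R1 = V² / R1 = (196.8)² / 306 = 126.5 W

127 W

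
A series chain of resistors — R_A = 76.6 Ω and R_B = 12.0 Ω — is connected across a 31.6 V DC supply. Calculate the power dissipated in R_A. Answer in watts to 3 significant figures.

9.74 W

Since the resistors are in series they all carry the loop current I = V/R_total; the power in any one is I²R.
R_total = 76.6 + 12.0 = 88.60 Ω
I = V / R_total = 31.6 / 88.60 = 0.3567 A
P_R_A = I² × R_A = (0.3567)² × 76.6 = 9.744 W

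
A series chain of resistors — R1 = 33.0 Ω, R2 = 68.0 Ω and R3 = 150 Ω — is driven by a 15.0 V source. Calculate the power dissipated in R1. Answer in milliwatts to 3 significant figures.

The current is common to all series resistors; compute it, then apply P = I²R for the target.
R_total = 33.0 + 68.0 + 150 = 251.0 Ω
I = V / R_total = 15.0 / 251.0 = 0.05976 A
P_R1 = I² × R1 = (0.05976)² × 33.0 = 0.1179 W

118 mW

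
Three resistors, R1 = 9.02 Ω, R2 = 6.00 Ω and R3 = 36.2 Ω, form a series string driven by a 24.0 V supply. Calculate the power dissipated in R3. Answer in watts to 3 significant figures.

The current is common to all series resistors; compute it, then apply P = I²R for the target.
R_total = 9.02 + 6.00 + 36.2 = 51.22 Ω
I = V / R_total = 24.0 / 51.22 = 0.4686 A
P_R3 = I² × R3 = (0.4686)² × 36.2 = 7.948 W

7.95 W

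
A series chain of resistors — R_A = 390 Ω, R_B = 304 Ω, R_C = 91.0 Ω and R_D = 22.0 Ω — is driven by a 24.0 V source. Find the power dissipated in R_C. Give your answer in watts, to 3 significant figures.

Since the resistors are in series they all carry the loop current I = V/R_total; the power in any one is I²R.
R_total = 390 + 304 + 91.0 + 22.0 = 807.0 Ω
I = V / R_total = 24.0 / 807.0 = 0.02974 A
P_R_C = I² × R_C = (0.02974)² × 91.0 = 0.08049 W

0.0805 W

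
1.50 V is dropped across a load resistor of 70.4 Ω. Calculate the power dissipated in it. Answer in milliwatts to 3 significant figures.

With V across and R both known, P = V²/R gives the dissipation directly.
P = (1.50 V)² / 70.4 Ω = 0.03196 W

32.0 mW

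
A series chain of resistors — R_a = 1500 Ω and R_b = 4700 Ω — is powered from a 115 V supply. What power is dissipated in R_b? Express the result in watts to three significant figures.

In a series string the same current flows through every resistor — find that current, then P = I²R for the one we want.
R_total = 1500 + 4700 = 6200 Ω
I = V / R_total = 115 / 6200 = 0.01855 A
P_R_b = I² × R_b = (0.01855)² × 4700 = 1.617 W

1.62 W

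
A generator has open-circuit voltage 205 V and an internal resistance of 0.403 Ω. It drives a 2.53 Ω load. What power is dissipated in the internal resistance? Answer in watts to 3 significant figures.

The source's internal resistance is just another series element carrying I; its dissipation is I²r.
I = ε / (r + R) = 205 / (0.403 + 2.53) = 69.89 A
P_int = I² r = (69.89)² × 0.403 = 1969 W

1970 W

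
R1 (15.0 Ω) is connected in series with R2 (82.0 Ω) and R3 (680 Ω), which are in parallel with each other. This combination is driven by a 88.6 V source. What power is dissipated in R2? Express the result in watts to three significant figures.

65.9 W

Replace R2 and R3 with their parallel equivalent so the circuit becomes R1 in series with R_p.
R_p = (82.0×680)/(82.0+680) = 73.18 Ω
R_total = 15.0 + 73.18 = 88.18 Ω
I = V / R_total = 88.6 / 88.18 = 1.005 A
Voltage across the parallel pair: V_p = I × R_p = 1.005 × 73.18 = 73.53 V
R2 sees V_p directly, so P = V_p² / R2.
P_R2 = (73.53)² / 82.0 = 65.93 W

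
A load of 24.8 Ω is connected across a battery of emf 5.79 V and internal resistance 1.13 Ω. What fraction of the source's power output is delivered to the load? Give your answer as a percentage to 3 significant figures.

η = P_load/(P_load+P_int) = I²R/(I²R+I²r) = R/(R+r) — the I² cancels for series elements.
η = R / (R + r) = 24.8 / (24.8 + 1.13) = 0.9564

95.6 %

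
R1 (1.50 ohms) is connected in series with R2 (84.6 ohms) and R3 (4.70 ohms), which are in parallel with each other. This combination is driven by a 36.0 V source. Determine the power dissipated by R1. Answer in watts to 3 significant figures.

First combine the parallel branches into one equivalent R_p, then R1 + R_p is a series pair.
R_p = (84.6×4.70)/(84.6+4.70) = 4.453 Ω
R_total = 1.50 + 4.453 = 5.953 Ω
I = V / R_total = 36.0 / 5.953 = 6.048 A
R1 carries the full series current, so P = I²R.
P_R1 = (6.048)² × 1.50 = 54.86 W

54.9 W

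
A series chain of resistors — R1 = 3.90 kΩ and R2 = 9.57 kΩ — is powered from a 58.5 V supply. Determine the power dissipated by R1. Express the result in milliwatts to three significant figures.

Since the resistors are in series they all carry the loop current I = V/R_total; the power in any one is I²R.
R_total = (3.90 + 9.57) kΩ = 13470 Ω
I = V / R_total = 58.5 / 13470 = 0.004343 A
P_R1 = I² × R1 = (0.004343)² × 3900 = 0.07356 W

73.6 mW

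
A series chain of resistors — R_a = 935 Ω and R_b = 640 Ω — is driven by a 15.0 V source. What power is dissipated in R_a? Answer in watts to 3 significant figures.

0.0848 W

Series elements share the same current, so find I first, then use P = I²R.
R_total = 935 + 640 = 1575 Ω
I = V / R_total = 15.0 / 1575 = 0.009524 A
P_R_a = I² × R_a = (0.009524)² × 935 = 0.08481 W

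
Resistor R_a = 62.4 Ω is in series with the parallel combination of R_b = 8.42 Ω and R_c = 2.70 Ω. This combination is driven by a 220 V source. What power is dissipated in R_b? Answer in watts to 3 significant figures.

5.79 W

Reduce the parallel pair to R_p first; the network is then a simple series string.
R_p = (8.42×2.70)/(8.42+2.70) = 2.044 Ω
R_total = 62.4 + 2.044 = 64.44 Ω
I = V / R_total = 220 / 64.44 = 3.414 A
Voltage across the parallel pair: V_p = I × R_p = 3.414 × 2.044 = 6.979 V
R_b is across V_p, so use P = V²/R for that branch.
P_R_b = (6.979)² / 8.42 = 5.785 W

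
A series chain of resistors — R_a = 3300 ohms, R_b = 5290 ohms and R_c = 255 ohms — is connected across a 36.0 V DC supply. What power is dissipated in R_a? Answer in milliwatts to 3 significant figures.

54.7 mW

Series elements share the same current, so find I first, then use P = I²R.
R_total = 3300 + 5290 + 255 = 8845 Ω
I = V / R_total = 36.0 / 8845 = 0.004070 A
P_R_a = I² × R_a = (0.004070)² × 3300 = 0.05467 W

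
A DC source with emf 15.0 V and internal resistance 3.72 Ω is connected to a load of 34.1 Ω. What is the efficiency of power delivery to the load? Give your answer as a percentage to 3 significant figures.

90.2 %

η = P_load/(P_load+P_int) = I²R/(I²R+I²r) = R/(R+r) — the I² cancels for series elements.
η = R / (R + r) = 34.1 / (34.1 + 3.72) = 0.9016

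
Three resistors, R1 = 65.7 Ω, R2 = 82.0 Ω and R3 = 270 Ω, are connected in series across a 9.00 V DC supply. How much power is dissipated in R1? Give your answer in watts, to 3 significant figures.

0.0305 W

Every series element carries the same I. Get I from the total resistance, then P = I² × R1.
R_total = 65.7 + 82.0 + 270 = 417.7 Ω
I = V / R_total = 9.00 / 417.7 = 0.02155 A
P_R1 = I² × R1 = (0.02155)² × 65.7 = 0.03050 W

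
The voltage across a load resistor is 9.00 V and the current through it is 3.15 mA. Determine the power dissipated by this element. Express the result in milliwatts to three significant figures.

28.3 mW

Since both terminal voltage and current are stated, P = V I gives the power in one step.
P = 9.00 V × 0.003150 A = 0.02835 W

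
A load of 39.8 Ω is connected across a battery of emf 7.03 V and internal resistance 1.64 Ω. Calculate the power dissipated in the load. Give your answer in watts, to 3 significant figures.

1.15 W

The internal resistance and the load are in series, so the same I flows through both; get I from ε/(r+R), then I²R for the load.
I = ε / (r + R) = 7.03 / (1.64 + 39.8) = 0.1696 A
P_load = I² R = (0.1696)² × 39.8 = 1.145 W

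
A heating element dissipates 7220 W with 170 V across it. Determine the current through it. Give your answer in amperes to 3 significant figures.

42.5 A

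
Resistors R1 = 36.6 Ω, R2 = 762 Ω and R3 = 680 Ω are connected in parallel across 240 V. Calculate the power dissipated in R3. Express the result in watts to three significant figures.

84.7 W

Every branch has 240 V across it, so for R3 the power is simply V²/R.
P_R3 = V² / R3 = (240)² / 680 Ω = 84.71 W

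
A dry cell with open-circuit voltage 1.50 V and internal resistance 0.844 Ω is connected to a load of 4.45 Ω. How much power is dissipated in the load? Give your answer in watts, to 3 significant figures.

Find the circuit current first, then P = I²R for the load (series elements share I).
I = ε / (r + R) = 1.50 / (0.844 + 4.45) = 0.2833 A
P_load = I² R = (0.2833)² × 4.45 = 0.3573 W

0.357 W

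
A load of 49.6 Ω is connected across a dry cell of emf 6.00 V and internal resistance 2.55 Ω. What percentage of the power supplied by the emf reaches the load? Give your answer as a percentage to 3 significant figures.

95.1 %

The source delivers εI, of which I²R reaches the load and I²r is lost; since I is common, η = R/(R+r).
η = R / (R + r) = 49.6 / (49.6 + 2.55) = 0.9511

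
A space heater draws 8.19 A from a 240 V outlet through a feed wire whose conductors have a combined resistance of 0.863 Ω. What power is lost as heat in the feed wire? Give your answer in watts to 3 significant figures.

57.9 W

Line loss is just I²R for the cable — we know both I and R_line directly.
The feed wire carries the full 8.19 A.
P_line = I² R_line = (8.190)² × 0.863 = 57.89 W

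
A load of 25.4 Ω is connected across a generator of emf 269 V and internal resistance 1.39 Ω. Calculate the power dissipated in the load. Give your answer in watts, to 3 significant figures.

2560 W

With r and R in series, I = ε/(r+R); the load dissipates I²R.
I = ε / (r + R) = 269 / (1.39 + 25.4) = 10.04 A
P_load = I² R = (10.04)² × 25.4 = 2561 W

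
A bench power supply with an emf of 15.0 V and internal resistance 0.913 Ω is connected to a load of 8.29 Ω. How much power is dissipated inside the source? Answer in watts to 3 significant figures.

2.43 W

The source's internal resistance is just another series element carrying I; its dissipation is I²r.
I = ε / (r + R) = 15.0 / (0.913 + 8.29) = 1.630 A
P_int = I² r = (1.630)² × 0.913 = 2.425 W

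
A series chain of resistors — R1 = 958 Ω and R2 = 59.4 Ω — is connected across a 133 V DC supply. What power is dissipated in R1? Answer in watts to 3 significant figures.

16.4 W

Series elements share the same current, so find I first, then use P = I²R.
R_total = 958 + 59.4 = 1017 Ω
I = V / R_total = 133 / 1017 = 0.1307 A
P_R1 = I² × R1 = (0.1307)² × 958 = 16.37 W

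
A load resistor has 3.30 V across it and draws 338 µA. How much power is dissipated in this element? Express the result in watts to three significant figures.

With V and I both given, power follows immediately from P = V I.
P = 3.30 V × 0.0003380 A = 0.001115 W

0.00112 W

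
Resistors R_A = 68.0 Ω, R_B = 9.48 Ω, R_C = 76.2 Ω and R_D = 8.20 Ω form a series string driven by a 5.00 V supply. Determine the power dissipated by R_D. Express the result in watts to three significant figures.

0.00782 W

Series elements share the same current, so find I first, then use P = I²R.
R_total = 68.0 + 9.48 + 76.2 + 8.20 = 161.9 Ω
I = V / R_total = 5.00 / 161.9 = 0.03089 A
P_R_D = I² × R_D = (0.03089)² × 8.20 = 0.007823 W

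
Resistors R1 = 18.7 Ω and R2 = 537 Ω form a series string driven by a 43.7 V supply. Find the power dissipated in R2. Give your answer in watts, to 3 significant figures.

3.32 W

The current is common to all series resistors; compute it, then apply P = I²R for the target.
R_total = 18.7 + 537 = 555.7 Ω
I = V / R_total = 43.7 / 555.7 = 0.07864 A
P_R2 = I² × R2 = (0.07864)² × 537 = 3.321 W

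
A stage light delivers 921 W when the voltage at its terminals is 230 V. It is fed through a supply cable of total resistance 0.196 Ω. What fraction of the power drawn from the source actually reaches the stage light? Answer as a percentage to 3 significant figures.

99.7 %

I = P / V = 921 / 230 = 4.004 A through the supply cable.
P_line = I² R_line = (4.004)² × 0.196 = 3.143 W
P_source = P_load + P_line = 921.0 + 3.143 = 924.1 W
η = P_load / P_source = 921.0 / 924.1 = 0.9966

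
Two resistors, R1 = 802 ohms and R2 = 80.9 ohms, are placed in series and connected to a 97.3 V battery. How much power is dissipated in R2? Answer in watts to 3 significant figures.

Since the resistors are in series they all carry the loop current I = V/R_total; the power in any one is I²R.
R_total = 802 + 80.9 = 882.9 Ω
I = V / R_total = 97.3 / 882.9 = 0.1102 A
P_R2 = I² × R2 = (0.1102)² × 80.9 = 0.9825 W

0.983 W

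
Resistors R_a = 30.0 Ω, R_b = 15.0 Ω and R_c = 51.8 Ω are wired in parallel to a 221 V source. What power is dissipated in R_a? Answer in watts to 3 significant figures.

R_a sits directly across the source, so P = V²/R with V = 221 V.
P_R_a = V² / R_a = (221)² / 30.0 Ω = 1628 W

1630 W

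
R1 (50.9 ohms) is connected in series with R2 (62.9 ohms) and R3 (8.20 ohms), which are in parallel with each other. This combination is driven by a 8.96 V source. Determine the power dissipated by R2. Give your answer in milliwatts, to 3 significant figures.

19.9 mW

First combine the parallel branches into one equivalent R_p, then R1 + R_p is a series pair.
R_p = (62.9×8.20)/(62.9+8.20) = 7.254 Ω
R_total = 50.9 + 7.254 = 58.15 Ω
I = V / R_total = 8.96 / 58.15 = 0.1541 A
Voltage across the parallel pair: V_p = I × R_p = 0.1541 × 7.254 = 1.118 V
With V_p across R2, its power is V_p²/R2.
P_R2 = (1.118)² / 62.9 = 0.01986 W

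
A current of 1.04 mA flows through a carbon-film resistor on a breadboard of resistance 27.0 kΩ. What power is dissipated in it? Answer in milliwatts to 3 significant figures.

With I and R stated, P = I²R applies in one step.
P = (0.001040 A)² × 27000 Ω = 0.02920 W

29.2 mW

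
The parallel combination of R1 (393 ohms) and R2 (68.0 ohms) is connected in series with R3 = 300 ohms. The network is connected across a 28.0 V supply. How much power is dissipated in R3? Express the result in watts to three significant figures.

First find R_p for the parallel pair, then treat R_p + R3 as a series loop.
R_p = (393×68.0)/(393+68.0) = 57.97 Ω
R_total = R_p + 300 = 57.97 + 300 = 358.0 Ω
I = V / R_total = 28.0 / 358.0 = 0.07822 A
All the supply current flows through R3; use P = I²R3.
P_R3 = (0.07822)² × 300 = 1.835 W

1.84 W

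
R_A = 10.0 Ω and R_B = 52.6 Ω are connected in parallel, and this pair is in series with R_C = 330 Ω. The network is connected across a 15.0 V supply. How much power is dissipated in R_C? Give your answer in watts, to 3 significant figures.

First find R_p for the parallel pair, then treat R_p + R_C as a series loop.
R_p = (10.0×52.6)/(10.0+52.6) = 8.403 Ω
R_total = R_p + 330 = 8.403 + 330 = 338.4 Ω
I = V / R_total = 15.0 / 338.4 = 0.04433 A
R_C carries the full series current, so P = I²R.
P_R_C = (0.04433)² × 330 = 0.6484 W

0.648 W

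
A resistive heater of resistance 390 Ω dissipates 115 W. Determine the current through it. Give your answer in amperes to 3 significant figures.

From P = V I = I²R = V²/R, with the two given quantities we get I = √(P / R).
I = √(115 / 390) = 0.5430 A

0.543 A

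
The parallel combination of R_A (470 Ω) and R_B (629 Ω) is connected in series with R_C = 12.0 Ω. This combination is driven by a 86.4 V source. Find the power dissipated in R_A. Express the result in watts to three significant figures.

Reduce the parallel combination to a single R_p; the circuit then becomes R_p in series with the remaining resistor.
R_p = (470×629)/(470+629) = 269.0 Ω
R_total = R_p + 12.0 = 269.0 + 12.0 = 281.0 Ω
I = V / R_total = 86.4 / 281.0 = 0.3075 A
Voltage across the parallel pair: V_p = I × R_p = 0.3075 × 269.0 = 82.71 V
R_A sits across V_p; its power is V_p²/R.
P_R_A = (82.71)² / 470 = 14.56 W

14.6 W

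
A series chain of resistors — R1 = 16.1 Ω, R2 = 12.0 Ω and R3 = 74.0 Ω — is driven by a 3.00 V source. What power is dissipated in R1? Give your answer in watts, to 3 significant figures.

0.0139 W

Every series element carries the same I. Get I from the total resistance, then P = I² × R1.
R_total = 16.1 + 12.0 + 74.0 = 102.1 Ω
I = V / R_total = 3.00 / 102.1 = 0.02938 A
P_R1 = I² × R1 = (0.02938)² × 16.1 = 0.01390 W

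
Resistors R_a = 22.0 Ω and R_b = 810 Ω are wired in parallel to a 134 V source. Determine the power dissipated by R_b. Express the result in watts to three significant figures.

22.2 W

The supply voltage appears across each parallel branch — just use P = V²/R_b.
P_R_b = V² / R_b = (134)² / 810 Ω = 22.17 W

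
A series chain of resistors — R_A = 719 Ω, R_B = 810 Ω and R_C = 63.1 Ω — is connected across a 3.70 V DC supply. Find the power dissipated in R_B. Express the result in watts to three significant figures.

0.00437 W

Every series element carries the same I. Get I from the total resistance, then P = I² × R_B.
R_total = 719 + 810 + 63.1 = 1592 Ω
I = V / R_total = 3.70 / 1592 = 0.002324 A
P_R_B = I² × R_B = (0.002324)² × 810 = 0.004375 W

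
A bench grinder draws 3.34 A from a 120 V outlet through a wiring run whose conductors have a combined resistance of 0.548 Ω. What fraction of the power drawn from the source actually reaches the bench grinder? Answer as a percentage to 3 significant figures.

The wiring run carries the full 3.34 A.
P_line = I² R_line = (3.340)² × 0.548 = 6.113 W
P_source = V I = 120 × 3.340 = 400.8 W; P_load = 394.7 W
η = P_load / P_source = 394.7 / 400.8 = 0.9847

98.5 %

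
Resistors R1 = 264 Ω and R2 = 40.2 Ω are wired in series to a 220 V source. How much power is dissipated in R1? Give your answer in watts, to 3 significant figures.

138 W

Every series element carries the same I. Get I from the total resistance, then P = I² × R1.
R_total = 264 + 40.2 = 304.2 Ω
I = V / R_total = 220 / 304.2 = 0.7232 A
P_R1 = I² × R1 = (0.7232)² × 264 = 138.1 W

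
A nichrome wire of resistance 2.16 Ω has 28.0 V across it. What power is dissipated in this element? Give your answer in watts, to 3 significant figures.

We know the drop across the element and its resistance — P = V²/R, one step.
P = (28.0 V)² / 2.16 Ω = 363.0 W

363 W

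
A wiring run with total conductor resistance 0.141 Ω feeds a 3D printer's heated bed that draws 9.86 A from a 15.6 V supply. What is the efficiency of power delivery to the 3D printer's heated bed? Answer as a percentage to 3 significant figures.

The wiring run carries the full 9.86 A.
P_line = I² R_line = (9.860)² × 0.141 = 13.71 W
P_source = V I = 15.6 × 9.860 = 153.8 W; P_load = 140.1 W
η = P_load / P_source = 140.1 / 153.8 = 0.9109

91.1 %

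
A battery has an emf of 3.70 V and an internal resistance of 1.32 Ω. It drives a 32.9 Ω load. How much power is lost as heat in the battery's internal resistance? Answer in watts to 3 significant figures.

0.0154 W

The source's internal resistance is just another series element carrying I; its dissipation is I²r.
I = ε / (r + R) = 3.70 / (1.32 + 32.9) = 0.1081 A
P_int = I² r = (0.1081)² × 1.32 = 0.01543 W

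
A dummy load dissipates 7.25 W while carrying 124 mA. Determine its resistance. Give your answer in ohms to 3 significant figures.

472 Ω

The two known quantities fix the third via R = P / I².
R = 7.25 / (0.1240)² = 471.5 Ω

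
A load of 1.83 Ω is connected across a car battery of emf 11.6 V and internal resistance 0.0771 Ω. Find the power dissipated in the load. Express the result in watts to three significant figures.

The internal resistance and the load are in series, so the same I flows through both; get I from ε/(r+R), then I²R for the load.
I = ε / (r + R) = 11.6 / (0.0771 + 1.83) = 6.083 A
P_load = I² R = (6.083)² × 1.83 = 67.70 W

67.7 W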